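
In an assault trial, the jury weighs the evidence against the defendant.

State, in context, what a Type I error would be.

A Type I error would mean concluding that the defendant is guilty when in fact the defendant is innocent.

With the conventional null hypothesis that the defendant is innocent:
A Type I error is rejecting H₀ when H₀ is true.
Here that means convicting the defendant when actually the defendant is innocent.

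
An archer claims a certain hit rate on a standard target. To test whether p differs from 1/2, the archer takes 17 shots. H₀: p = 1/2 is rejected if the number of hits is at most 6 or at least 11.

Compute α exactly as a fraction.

10889/32768

The significance level is the null-hypothesis probability of the rejection region {≤6} ∪ {≥11}.
The two tails are symmetric, so α = 2·(1 + 17 + 136 + 680 + 2380 + 6188 + 12376)/2^17 = 43556/131072 = 10889/32768.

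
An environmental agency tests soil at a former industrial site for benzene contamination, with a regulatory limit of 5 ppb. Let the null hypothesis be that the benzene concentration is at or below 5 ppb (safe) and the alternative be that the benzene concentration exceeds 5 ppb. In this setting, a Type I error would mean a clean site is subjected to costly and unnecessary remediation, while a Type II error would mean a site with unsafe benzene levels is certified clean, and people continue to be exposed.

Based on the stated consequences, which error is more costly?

The Type II consequence (a site with unsafe benzene levels is certified clean, and people continue to be exposed) is more severe than the Type I consequence (a clean site is subjected to costly and unnecessary remediation).

Type II error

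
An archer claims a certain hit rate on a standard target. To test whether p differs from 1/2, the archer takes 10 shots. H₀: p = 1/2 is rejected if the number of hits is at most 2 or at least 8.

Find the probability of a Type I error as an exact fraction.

The significance level is the null-hypothesis probability of the rejection region {≤2} ∪ {≥8}.
The two tails are symmetric, so α = 2·(1 + 10 + 45)/2^10 = 112/1024 = 7/64.

7/64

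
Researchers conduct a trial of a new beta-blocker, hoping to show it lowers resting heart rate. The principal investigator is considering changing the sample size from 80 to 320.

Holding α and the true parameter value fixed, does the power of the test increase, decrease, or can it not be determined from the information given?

A larger sample reduces the standard error, pulling the sampling distribution under Ha further from the non-rejection region.
Since power = 1 − β and β decreases, power increases.

It increases.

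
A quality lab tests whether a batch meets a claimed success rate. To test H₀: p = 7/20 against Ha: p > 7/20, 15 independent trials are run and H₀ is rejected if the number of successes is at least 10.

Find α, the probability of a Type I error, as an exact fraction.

203869009270562307/16384000000000000000

The Type I error probability is α = P(Y ≥ 10) computed under H₀, where Y ~ Binomial(15, 7/20).
P(Y ≥ 10) = Σ_{j=10}^{15} C(15,j)·(7/20)^j·(13/20)^{15-j} = 203869009270562307/16384000000000000000.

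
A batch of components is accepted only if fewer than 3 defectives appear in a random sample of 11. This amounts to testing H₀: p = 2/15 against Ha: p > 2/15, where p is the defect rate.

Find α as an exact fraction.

The significance level is the probability, assuming p = 2/15, of seeing 3 or more defectives in 11 draws.
Computing the lower-tail complement: 1 − 10604499373/12814453125 = 2209953752/12814453125.

2209953752/12814453125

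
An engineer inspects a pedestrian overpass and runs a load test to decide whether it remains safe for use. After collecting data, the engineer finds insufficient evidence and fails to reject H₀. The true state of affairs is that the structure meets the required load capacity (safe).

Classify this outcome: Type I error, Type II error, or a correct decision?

No error (correct decision).

The conventional null hypothesis here is that the structure meets the required load capacity (safe).
The test retained a true H₀ — the decision matches the true state.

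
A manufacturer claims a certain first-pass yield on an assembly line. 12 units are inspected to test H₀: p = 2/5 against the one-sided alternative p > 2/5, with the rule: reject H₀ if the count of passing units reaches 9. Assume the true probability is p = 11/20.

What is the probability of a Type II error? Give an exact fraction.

β = P(fail to reject H₀ | Ha true) = P(K ≤ 8 | p = 11/20), K ~ Binomial(12, 11/20).
Equivalently, β = 1 − P(K ≥ 9) = 709043757719553/819200000000000.

709043757719553/819200000000000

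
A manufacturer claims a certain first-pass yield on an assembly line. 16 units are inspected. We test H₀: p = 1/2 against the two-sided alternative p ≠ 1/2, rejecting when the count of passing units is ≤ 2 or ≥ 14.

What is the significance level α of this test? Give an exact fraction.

α = P(S ≤ 2 or S ≥ 14 | p = 1/2), S ~ Binomial(16, 1/2).
By symmetry, α = 2·P(S ≤ 2) = 2·(1 + 16 + 120)/65536 = 274/65536 = 137/32768.

137/32768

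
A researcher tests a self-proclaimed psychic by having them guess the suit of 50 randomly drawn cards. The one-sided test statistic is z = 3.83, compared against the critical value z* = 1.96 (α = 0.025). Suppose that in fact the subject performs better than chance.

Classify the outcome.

No error — this is a correct decision.

The conventional null hypothesis is that the subject is guessing at random (p = 1/4).
Since z = 3.83 > z* = 1.96, H₀ is rejected.
H₀ is false (actually the subject performs better than chance).
The decision matches the true state — no error.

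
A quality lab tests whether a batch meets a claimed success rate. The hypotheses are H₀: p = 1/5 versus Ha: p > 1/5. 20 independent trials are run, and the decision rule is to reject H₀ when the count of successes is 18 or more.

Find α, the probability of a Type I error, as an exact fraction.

α = P(reject H₀ | H₀ true) = P(S ≥ 18 | p = 1/5), with S ~ Binomial(20, 1/5).
Summing C(20,j)(1/5)^j(4/5)^{20−j} for j = 18,…,20 gives 3121/95367431640625.

3121/95367431640625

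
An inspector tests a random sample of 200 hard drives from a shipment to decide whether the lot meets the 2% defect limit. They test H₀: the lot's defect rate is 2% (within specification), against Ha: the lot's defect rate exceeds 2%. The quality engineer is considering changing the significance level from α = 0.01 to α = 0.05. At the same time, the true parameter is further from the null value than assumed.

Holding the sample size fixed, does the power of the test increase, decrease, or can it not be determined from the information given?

It increases.

With a larger α the critical value moves toward the center, so more of the Ha sampling distribution lies in the rejection region. A bigger departure from H₀ is easier for the test to detect, so it fails to reject less often. Both changes push β in the same direction.
Since power = 1 − β and β decreases, power increases.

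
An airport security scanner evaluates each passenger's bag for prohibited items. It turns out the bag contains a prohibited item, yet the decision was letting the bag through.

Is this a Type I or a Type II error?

The null hypothesis here is that the bag contains no prohibited items.
'Letting the bag through' corresponds to failing to reject H₀.
H₀ was not rejected but H₀ is false — a Type II error (false negative).

Type II error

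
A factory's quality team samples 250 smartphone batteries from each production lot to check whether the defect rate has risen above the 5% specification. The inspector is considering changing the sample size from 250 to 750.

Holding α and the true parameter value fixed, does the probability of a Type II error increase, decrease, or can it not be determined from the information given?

More data shrinks sampling variability; the test statistic under Ha concentrates further from the null value, making rejection more likely.

It decreases.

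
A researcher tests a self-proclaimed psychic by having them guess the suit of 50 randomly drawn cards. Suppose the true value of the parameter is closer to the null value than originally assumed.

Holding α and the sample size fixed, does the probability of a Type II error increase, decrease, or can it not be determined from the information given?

It increases.

A smaller departure from H₀ means the test statistic under Ha is distributed closer to where it would be under H₀; rejection becomes less likely.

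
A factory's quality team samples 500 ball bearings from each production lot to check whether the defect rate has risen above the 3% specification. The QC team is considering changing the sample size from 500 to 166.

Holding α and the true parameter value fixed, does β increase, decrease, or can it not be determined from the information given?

Reducing n widens both sampling distributions, so the test has less ability to distinguish Ha from H₀.

It increases.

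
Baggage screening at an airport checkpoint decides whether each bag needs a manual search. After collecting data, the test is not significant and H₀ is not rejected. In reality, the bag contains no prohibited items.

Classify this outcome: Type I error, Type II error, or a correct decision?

No error (correct decision).

The conventional null hypothesis here is that the bag contains no prohibited items.
The test retained a true H₀ — the decision matches the true state.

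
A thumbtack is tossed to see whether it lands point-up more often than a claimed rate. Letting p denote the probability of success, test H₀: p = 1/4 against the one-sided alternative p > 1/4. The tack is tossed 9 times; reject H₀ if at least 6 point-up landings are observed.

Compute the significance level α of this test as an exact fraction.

α = P(reject H₀ | H₀ true) = P(K ≥ 6 | p = 1/4), with K ~ Binomial(9, 1/4).
P(K ≥ 6) = Σ_{j=6}^{9} C(9,j)·(1/4)^j·(3/4)^{9-j} = 655/65536.

655/65536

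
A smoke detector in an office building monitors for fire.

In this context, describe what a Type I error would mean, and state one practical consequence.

With the conventional null hypothesis that there is no fire:
A Type I error is rejecting H₀ when H₀ is true.
Here that means sounding the alarm and evacuating the building when actually there is no fire.

A Type I error would mean concluding that there is a fire when in fact there is no fire. Consequence: the building is evacuated for a false alarm, disrupting work.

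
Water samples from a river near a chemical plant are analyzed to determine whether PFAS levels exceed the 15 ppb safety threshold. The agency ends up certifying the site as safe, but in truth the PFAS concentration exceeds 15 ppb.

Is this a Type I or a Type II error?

Type II error

The null hypothesis here is that the PFAS concentration is at or below 15 ppb (safe).
'Certifying the site as safe' corresponds to failing to reject H₀.
H₀ was not rejected but H₀ is false — a Type II error (false negative).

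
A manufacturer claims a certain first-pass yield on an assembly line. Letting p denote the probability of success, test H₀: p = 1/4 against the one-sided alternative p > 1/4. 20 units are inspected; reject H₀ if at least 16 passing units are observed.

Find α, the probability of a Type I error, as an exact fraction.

α = P(reject H₀ | H₀ true) = P(S ≥ 16 | p = 1/4), with S ~ Binomial(20, 1/4).
Adding the binomial terms for j = 16 through 20 with p = 1/4 yields 106249/274877906944.

106249/274877906944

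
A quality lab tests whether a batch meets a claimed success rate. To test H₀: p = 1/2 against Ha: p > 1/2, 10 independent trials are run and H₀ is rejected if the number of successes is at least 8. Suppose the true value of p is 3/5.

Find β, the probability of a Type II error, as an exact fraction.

A Type II error is failing to reject when Ha holds: with p = 3/5, β = P(K ≤ 7).
Adding the binomial probabilities P(K=0)+…+P(K=7) at p = 3/5 gives 8131936/9765625.

8131936/9765625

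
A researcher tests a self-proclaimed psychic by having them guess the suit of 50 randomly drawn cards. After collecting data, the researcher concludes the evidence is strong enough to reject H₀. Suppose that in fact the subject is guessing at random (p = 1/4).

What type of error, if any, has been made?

Type I error

The conventional null hypothesis here is that the subject is guessing at random (p = 1/4).
H₀ was rejected, but H₀ is actually true.
Rejecting a true null hypothesis is a Type I error (false positive).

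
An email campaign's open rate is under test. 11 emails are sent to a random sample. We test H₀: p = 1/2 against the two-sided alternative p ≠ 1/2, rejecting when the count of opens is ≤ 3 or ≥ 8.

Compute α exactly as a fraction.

29/128

The significance level is the null-hypothesis probability of the rejection region {≤3} ∪ {≥8}.
By symmetry, α = 2·P(S ≤ 3) = 2·(1 + 11 + 55 + 165)/2048 = 464/2048 = 29/128.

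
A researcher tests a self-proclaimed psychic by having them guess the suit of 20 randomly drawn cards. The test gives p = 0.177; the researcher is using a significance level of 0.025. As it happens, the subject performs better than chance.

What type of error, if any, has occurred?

Type II error

The conventional null hypothesis is that the subject is guessing at random (p = 1/4).
Since p = 0.177 ≥ α = 0.025, H₀ is not rejected.
H₀ is false (actually the subject performs better than chance).
Failing to reject a false H₀ is a Type II error.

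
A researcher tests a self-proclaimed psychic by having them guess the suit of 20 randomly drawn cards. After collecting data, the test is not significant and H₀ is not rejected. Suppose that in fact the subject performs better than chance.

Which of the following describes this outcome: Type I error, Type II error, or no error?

Type II error

The conventional null hypothesis here is that the subject is guessing at random (p = 1/4).
H₀ was not rejected, but H₀ is actually false.
Failing to reject a false null hypothesis is a Type II error (false negative).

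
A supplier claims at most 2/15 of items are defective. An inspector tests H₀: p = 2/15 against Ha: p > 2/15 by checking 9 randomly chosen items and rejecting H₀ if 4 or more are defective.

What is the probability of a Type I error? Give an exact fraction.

876304928/38443359375

Under H₀, S ~ Binomial(9, 2/15); the Type I error rate is P(S ≥ 4).
Via the complement, α = 1 − Σ_{j=0}^{3} C(9,j)(2/15)^j(13/15)^{9-j} = 876304928/38443359375.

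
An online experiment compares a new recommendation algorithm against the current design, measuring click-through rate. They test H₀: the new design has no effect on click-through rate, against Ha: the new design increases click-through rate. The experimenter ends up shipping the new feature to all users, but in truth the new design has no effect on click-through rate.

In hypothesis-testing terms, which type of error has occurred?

'Shipping the new feature to all users' corresponds to rejecting H₀.
H₀ was rejected but H₀ is true — a Type I error (false positive).

Type I error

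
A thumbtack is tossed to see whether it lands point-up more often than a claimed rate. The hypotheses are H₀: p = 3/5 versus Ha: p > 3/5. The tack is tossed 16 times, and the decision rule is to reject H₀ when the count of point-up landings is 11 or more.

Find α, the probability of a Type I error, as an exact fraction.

Under H₀, S ~ Binomial(16, 3/5), and α = P(S ≥ 11).
P(S ≥ 11) = Σ_{j=11}^{16} C(16,j)·(3/5)^j·(2/5)^{16-j} = 50177064897/152587890625.

50177064897/152587890625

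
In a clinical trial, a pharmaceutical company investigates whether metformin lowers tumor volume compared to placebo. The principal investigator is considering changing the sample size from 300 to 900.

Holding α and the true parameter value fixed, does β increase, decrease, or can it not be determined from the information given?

A larger sample reduces the standard error, pulling the sampling distribution under Ha further from the non-rejection region.

It decreases.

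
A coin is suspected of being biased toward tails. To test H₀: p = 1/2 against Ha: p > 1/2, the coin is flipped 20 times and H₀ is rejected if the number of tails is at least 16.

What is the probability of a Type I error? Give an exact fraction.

1549/262144

The Type I error probability is α = P(X ≥ 16) computed under H₀, where X ~ Binomial(20, 1/2).
P(X ≥ 16) = [C(20,16) + C(20,17) + C(20,18) + C(20,19) + C(20,20)] / 2^20 = (4845 + 1140 + 190 + 20 + 1) / 1048576 = 6196/1048576 = 1549/262144.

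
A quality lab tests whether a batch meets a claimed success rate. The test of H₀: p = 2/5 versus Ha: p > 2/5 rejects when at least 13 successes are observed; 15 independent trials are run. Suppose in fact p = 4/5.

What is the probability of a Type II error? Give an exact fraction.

18370873741/30517578125

Under the alternative p = 4/5, X ~ Binomial(15, 4/5); β is the probability the test does not reject, P(X < 13).
Equivalently, β = 1 − P(X ≥ 13) = 18370873741/30517578125.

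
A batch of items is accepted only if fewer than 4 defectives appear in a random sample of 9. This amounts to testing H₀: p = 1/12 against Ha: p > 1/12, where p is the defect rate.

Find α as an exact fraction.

5563363/1289945088

The significance level is the probability, assuming p = 1/12, of seeing 4 or more defectives in 9 draws.
Computing the lower-tail complement: 1 − 1284381725/1289945088 = 5563363/1289945088.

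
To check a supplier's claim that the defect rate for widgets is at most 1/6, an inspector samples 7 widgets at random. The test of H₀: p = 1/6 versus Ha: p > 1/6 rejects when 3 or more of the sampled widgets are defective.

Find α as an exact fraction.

α = P(reject H₀ | H₀ true) = P(X ≥ 3 | p = 1/6), X ~ Binomial(7, 1/6).
Via the complement, α = 1 − Σ_{j=0}^{2} C(7,j)(1/6)^j(5/6)^{7-j} = 331/3456.

331/3456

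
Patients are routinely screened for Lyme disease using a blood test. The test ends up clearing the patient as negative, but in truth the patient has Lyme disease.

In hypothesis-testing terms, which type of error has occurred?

Type II error

The null hypothesis here is that the patient does not have Lyme disease.
'Clearing the patient as negative' corresponds to failing to reject H₀.
H₀ was not rejected but H₀ is false — a Type II error (false negative).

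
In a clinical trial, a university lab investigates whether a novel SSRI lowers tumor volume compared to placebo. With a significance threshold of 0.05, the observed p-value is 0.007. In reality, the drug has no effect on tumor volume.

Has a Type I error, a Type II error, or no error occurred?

Type I error

The conventional null hypothesis is that the drug has no effect on tumor volume.
Since p = 0.007 < α = 0.05, H₀ is rejected.
H₀ is true (actually the drug has no effect on tumor volume).
Rejecting a true H₀ is a Type I error.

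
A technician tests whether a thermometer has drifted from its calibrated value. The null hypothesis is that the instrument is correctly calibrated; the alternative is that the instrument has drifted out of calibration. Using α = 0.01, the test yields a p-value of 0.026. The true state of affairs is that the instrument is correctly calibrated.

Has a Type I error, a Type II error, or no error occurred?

Neither — the decision is correct.

Since p = 0.026 ≥ α = 0.01, H₀ is not rejected.
H₀ is true (actually the instrument is correctly calibrated).
The decision matches the true state — no error.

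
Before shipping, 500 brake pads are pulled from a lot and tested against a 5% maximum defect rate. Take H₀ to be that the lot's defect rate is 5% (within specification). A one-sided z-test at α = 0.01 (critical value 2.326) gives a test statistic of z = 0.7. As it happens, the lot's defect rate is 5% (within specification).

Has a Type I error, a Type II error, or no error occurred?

No error (correct decision).

Since z = 0.7 ≤ z* = 2.326, H₀ is not rejected.
H₀ is true (actually the lot's defect rate is 5% (within specification)).
The decision matches the true state — no error.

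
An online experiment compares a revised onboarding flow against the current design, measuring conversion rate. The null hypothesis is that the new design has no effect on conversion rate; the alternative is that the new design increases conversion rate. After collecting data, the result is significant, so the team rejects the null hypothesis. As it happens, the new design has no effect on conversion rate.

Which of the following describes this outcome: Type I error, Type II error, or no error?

Type I error

H₀ was rejected, but H₀ is actually true.
Rejecting a true null hypothesis is a Type I error (false positive).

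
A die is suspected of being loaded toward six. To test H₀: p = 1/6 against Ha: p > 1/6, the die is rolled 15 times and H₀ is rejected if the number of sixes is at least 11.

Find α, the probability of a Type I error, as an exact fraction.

Under H₀, X ~ Binomial(15, 1/6), and α = P(X ≥ 11).
P(X ≥ 11) = Σ_{j=11}^{15} C(15,j)·(1/6)^j·(5/6)^{15-j} = 912701/470184984576.

912701/470184984576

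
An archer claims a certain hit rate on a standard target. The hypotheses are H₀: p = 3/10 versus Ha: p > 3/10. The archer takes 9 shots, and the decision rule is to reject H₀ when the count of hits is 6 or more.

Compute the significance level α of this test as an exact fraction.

12647421/500000000

Under H₀, Y ~ Binomial(9, 3/10), and α = P(Y ≥ 6).
Summing C(9,j)(3/10)^j(7/10)^{9−j} for j = 6,…,9 gives 12647421/500000000.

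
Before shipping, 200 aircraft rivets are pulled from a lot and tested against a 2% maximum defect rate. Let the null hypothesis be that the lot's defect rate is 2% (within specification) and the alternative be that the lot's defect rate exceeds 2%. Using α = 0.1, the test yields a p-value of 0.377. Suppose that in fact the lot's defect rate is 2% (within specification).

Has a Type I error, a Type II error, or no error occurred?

No error (correct decision).

Since p = 0.377 ≥ α = 0.1, H₀ is not rejected.
H₀ is true (actually the lot's defect rate is 2% (within specification)).
The decision matches the true state — no error.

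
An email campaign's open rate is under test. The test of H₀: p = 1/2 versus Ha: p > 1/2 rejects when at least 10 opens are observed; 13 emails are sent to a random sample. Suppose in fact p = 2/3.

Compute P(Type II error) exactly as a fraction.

Under the alternative p = 2/3, Y ~ Binomial(13, 2/3); β is the probability the test does not reject, P(Y < 10).
Adding the binomial probabilities P(Y=0)+…+P(Y=9) at p = 2/3 gives 1080275/1594323.

1080275/1594323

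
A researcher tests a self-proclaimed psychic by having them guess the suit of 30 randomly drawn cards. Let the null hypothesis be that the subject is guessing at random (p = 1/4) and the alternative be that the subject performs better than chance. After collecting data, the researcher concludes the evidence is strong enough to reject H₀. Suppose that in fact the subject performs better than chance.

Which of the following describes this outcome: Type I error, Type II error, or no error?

No error — this is a correct decision.

The test rejected a false H₀ — the decision matches the true state.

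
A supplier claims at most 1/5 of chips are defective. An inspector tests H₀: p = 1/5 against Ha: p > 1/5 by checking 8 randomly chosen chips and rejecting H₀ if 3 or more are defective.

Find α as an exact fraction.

79329/390625

Under H₀, S ~ Binomial(8, 1/5); the Type I error rate is P(S ≥ 3).
Via the complement, α = 1 − Σ_{j=0}^{2} C(8,j)(1/5)^j(4/5)^{8-j} = 79329/390625.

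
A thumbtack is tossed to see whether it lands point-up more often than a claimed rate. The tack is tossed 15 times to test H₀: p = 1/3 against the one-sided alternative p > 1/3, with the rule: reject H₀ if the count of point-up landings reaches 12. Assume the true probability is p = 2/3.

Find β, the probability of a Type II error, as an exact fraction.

Under the alternative p = 2/3, S ~ Binomial(15, 2/3); β is the probability the test does not reject, P(S < 12).
Adding the binomial probabilities P(S=0)+…+P(S=11) at p = 2/3 gives 11346539/14348907.

11346539/14348907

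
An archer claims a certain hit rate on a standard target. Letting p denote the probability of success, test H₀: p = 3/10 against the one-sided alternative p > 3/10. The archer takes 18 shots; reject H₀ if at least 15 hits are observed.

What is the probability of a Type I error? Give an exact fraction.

217773361539/50000000000000000

α = P(reject H₀ | H₀ true) = P(K ≥ 15 | p = 3/10), with K ~ Binomial(18, 3/10).
P(K ≥ 15) = Σ_{j=15}^{18} C(18,j)·(3/10)^j·(7/10)^{18-j} = 217773361539/50000000000000000.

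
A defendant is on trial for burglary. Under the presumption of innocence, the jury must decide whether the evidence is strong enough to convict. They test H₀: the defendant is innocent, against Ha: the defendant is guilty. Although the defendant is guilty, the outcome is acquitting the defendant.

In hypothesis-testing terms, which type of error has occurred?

Type II error

'Acquitting the defendant' corresponds to failing to reject H₀.
H₀ was not rejected but H₀ is false — a Type II error (false negative).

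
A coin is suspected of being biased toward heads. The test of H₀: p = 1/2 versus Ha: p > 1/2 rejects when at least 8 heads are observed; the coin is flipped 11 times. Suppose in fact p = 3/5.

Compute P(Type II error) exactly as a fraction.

6872224/9765625

Under the alternative p = 3/5, Y ~ Binomial(11, 3/5); β is the probability the test does not reject, P(Y < 8).
Summing C(11,j)·(3/5)^j·(2/5)^{11-j} for j = 0..7 gives 6872224/9765625.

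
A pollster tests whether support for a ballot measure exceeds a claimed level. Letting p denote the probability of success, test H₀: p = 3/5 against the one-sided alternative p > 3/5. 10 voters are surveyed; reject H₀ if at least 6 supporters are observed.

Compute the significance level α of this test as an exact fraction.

6182649/9765625

Under H₀, K ~ Binomial(10, 3/5), and α = P(K ≥ 6).
Summing C(10,j)(3/5)^j(2/5)^{10−j} for j = 6,…,10 gives 6182649/9765625.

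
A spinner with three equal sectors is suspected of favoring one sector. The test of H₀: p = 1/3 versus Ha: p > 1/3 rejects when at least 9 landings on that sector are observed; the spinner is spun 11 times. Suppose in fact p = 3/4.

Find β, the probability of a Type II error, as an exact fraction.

2285053/4194304

A Type II error is failing to reject when Ha holds: with p = 3/4, β = P(S ≤ 8).
Summing C(11,j)·(3/4)^j·(1/4)^{11-j} for j = 0..8 gives 2285053/4194304.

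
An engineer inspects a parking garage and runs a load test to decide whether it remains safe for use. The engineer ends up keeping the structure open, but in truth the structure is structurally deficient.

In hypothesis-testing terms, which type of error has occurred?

The null hypothesis here is that the structure meets the required load capacity (safe).
'Keeping the structure open' corresponds to failing to reject H₀.
H₀ was not rejected but H₀ is false — a Type II error (false negative).

Type II error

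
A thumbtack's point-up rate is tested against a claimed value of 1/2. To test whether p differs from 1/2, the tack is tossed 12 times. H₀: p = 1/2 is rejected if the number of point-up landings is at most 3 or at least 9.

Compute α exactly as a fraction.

α = P(K ≤ 3 or K ≥ 9 | p = 1/2), K ~ Binomial(12, 1/2).
The two tails are symmetric, so α = 2·(1 + 12 + 66 + 220)/2^12 = 598/4096 = 299/2048.

299/2048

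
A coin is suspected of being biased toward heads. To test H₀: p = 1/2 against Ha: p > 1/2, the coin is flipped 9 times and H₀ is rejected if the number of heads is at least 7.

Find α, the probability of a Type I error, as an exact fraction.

The Type I error probability is α = P(Y ≥ 7) computed under H₀, where Y ~ Binomial(9, 1/2).
P(Y ≥ 7) = [C(9,7) + C(9,8) + C(9,9)] / 2^9 = (36 + 9 + 1) / 512 = 46/512 = 23/256.

23/256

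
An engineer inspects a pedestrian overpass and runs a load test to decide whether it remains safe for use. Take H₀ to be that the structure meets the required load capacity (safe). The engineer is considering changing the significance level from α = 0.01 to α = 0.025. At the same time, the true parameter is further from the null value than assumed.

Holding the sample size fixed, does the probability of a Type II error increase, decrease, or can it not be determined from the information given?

It decreases.

Relaxing α lowers the evidence threshold; under Ha, outcomes that previously fell short now trigger rejection. A bigger departure from H₀ is easier for the test to detect, so it fails to reject less often. Both changes push β in the same direction.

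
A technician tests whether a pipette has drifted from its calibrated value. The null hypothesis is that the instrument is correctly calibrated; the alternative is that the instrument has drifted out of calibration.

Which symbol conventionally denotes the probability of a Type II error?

P(Type II error) = P(fail to reject H₀ | H₀ false) = β.

β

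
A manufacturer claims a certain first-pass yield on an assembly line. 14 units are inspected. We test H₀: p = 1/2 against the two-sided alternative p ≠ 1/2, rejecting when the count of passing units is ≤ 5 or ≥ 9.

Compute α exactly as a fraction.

3473/8192

Under H₀, X ~ Binomial(14, 1/2); α is the probability of landing in either tail, P(X ≤ 5) + P(X ≥ 9).
The two tails are symmetric, so α = 2·(1 + 14 + 91 + 364 + 1001 + 2002)/2^14 = 6946/16384 = 3473/8192.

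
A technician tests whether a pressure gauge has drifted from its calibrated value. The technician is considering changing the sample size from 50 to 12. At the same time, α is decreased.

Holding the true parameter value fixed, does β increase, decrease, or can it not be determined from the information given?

It increases.

Reducing n widens both sampling distributions, so the test has less ability to distinguish Ha from H₀. Tightening α shrinks the rejection region. When Ha holds, fewer sample outcomes clear the stricter threshold, so more fall in the acceptance region. Both changes push β in the same direction.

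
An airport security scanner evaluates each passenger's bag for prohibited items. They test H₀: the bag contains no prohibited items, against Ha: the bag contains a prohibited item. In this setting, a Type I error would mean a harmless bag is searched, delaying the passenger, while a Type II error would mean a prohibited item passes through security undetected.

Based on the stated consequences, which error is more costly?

Type II error

The Type II consequence (a prohibited item passes through security undetected) is more severe than the Type I consequence (a harmless bag is searched, delaying the passenger).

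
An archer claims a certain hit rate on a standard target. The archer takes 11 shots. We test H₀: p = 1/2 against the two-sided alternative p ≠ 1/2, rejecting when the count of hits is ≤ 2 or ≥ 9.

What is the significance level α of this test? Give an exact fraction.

67/1024

The significance level is the null-hypothesis probability of the rejection region {≤2} ∪ {≥9}.
Each tail has probability (1 + 11 + 55)/2048; doubling gives α = 134/2048 = 67/1024.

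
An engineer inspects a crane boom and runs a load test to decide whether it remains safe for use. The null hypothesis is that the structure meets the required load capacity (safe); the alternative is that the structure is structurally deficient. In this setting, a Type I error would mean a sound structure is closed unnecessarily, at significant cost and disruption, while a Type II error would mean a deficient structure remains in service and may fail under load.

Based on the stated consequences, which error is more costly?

Type II error

The Type II consequence (a deficient structure remains in service and may fail under load) is more severe than the Type I consequence (a sound structure is closed unnecessarily, at significant cost and disruption).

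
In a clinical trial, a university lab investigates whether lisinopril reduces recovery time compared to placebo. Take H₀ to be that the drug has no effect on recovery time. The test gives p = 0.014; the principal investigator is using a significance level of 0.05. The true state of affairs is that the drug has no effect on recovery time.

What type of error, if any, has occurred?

Since p = 0.014 < α = 0.05, H₀ is rejected.
H₀ is true (actually the drug has no effect on recovery time).
Rejecting a true H₀ is a Type I error.

Type I error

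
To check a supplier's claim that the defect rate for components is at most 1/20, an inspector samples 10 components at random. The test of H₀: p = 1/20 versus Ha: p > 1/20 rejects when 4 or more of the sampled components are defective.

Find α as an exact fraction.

The significance level is the probability, assuming p = 1/20, of seeing 4 or more defectives in 10 draws.
Via the complement, α = 1 − Σ_{j=0}^{3} C(10,j)(1/20)^j(19/20)^{10-j} = 2632954721/2560000000000.

2632954721/2560000000000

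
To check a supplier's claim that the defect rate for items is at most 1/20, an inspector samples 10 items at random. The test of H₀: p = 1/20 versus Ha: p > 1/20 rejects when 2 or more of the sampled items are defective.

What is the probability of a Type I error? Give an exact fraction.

Under H₀, X ~ Binomial(10, 1/20); the Type I error rate is P(X ≥ 2).
α = 1 − P(X ≤ 1) = 1 − 9357943235591/10240000000000 = 882056764409/10240000000000.

882056764409/10240000000000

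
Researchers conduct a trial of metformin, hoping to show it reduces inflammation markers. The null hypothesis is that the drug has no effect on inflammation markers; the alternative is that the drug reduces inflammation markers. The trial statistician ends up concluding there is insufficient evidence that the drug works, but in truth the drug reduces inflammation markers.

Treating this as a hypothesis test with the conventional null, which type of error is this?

Type II error

'Concluding there is insufficient evidence that the drug works' corresponds to failing to reject H₀.
H₀ was not rejected but H₀ is false — a Type II error (false negative).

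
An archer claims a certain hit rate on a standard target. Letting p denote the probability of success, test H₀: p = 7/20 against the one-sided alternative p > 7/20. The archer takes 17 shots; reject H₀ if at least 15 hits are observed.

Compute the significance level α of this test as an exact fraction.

α = P(reject H₀ | H₀ true) = P(S ≥ 15 | p = 7/20), with S ~ Binomial(17, 7/20).
P(S ≥ 15) = Σ_{j=15}^{17} C(17,j)·(7/20)^j·(13/20)^{17-j} = 5834753095719947/655360000000000000000.

5834753095719947/655360000000000000000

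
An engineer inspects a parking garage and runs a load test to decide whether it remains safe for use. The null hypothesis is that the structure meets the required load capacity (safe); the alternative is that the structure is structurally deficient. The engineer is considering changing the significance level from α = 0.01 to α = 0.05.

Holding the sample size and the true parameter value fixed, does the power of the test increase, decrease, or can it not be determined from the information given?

Relaxing α lowers the evidence threshold; under Ha, outcomes that previously fell short now trigger rejection.
Since power = 1 − β and β decreases, power increases.

It increases.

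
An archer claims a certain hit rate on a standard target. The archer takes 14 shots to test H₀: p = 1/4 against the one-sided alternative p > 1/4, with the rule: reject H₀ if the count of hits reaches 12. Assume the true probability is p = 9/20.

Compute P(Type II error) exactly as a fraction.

817437922121895041/819200000000000000

A Type II error is failing to reject when Ha holds: with p = 9/20, β = P(X ≤ 11).
Adding the binomial probabilities P(X=0)+…+P(X=11) at p = 9/20 gives 817437922121895041/819200000000000000.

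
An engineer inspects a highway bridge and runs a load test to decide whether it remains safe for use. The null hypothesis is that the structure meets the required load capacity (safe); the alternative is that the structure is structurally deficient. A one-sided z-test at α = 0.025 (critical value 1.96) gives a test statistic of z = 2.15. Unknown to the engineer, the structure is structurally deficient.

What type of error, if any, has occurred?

No error (correct decision).

Since z = 2.15 > z* = 1.96, H₀ is rejected.
H₀ is false (actually the structure is structurally deficient).
The decision matches the true state — no error.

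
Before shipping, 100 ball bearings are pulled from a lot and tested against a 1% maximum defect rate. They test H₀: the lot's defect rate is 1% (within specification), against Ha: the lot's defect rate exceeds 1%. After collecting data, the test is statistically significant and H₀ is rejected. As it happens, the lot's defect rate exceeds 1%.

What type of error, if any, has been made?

The test rejected a false H₀ — the decision matches the true state.

Neither — the decision is correct.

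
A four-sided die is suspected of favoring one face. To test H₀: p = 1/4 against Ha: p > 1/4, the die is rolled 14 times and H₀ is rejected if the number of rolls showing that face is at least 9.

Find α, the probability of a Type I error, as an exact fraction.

578257/268435456

The Type I error probability is α = P(K ≥ 9) computed under H₀, where K ~ Binomial(14, 1/4).
Adding the binomial terms for j = 9 through 14 with p = 1/4 yields 578257/268435456.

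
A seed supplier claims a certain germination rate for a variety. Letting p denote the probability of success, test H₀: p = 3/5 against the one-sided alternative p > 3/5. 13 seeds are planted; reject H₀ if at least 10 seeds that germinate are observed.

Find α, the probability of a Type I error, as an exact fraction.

Under H₀, Y ~ Binomial(13, 3/5), and α = P(Y ≥ 10).
Adding the binomial terms for j = 10 through 13 with p = 3/5 yields 41157153/244140625.

41157153/244140625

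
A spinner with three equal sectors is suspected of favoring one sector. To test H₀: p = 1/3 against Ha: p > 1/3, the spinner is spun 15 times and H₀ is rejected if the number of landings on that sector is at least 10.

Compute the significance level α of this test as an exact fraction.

122027/14348907

The Type I error probability is α = P(Y ≥ 10) computed under H₀, where Y ~ Binomial(15, 1/3).
Adding the binomial terms for j = 10 through 15 with p = 1/3 yields 122027/14348907.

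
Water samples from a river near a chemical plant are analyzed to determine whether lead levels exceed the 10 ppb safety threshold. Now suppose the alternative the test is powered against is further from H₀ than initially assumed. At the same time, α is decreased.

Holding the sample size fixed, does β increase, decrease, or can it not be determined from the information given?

Cannot be determined from the information given.

The first change alone would make β decrease; the second alone would make β increase. Which effect dominates depends on the magnitudes, which are not given.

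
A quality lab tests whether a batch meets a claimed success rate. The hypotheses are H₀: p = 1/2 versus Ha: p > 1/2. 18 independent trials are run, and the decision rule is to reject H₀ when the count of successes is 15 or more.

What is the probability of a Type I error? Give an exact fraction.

Under H₀, K ~ Binomial(18, 1/2), and α = P(K ≥ 15).
Summing the upper tail: (816 + 153 + 18 + 1) / 2^18 = 988/262144 = 247/65536.

247/65536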